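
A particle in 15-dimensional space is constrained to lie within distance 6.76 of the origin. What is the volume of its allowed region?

V_15(6.76) = π^(15/2) · (6.76)^15 / Γ(15/2 + 1) ≈ 1.07308e+12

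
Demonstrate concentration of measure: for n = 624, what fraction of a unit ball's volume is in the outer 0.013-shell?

1 - (1-0.013)^624 ≈ 0.999716 ≈ 99.9716%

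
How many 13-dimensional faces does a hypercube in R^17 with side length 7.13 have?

An n-cube has C(n,k)·2^(n-k) k-faces. Here C(17,13)·2^4 = 2380·16 = 38080.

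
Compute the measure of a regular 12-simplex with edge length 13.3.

V_12 = √(13) · 13.3^12 / (12! · 2^(12/2)) ≈ 3603.08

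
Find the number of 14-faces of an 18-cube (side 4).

An n-cube has C(n,k)·2^(n-k) k-faces. Here C(18,14)·2^4 = 3060·16 = 48960.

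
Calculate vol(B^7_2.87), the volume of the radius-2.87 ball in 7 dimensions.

The n-ball volume is π^(n/2)·r^n/Γ(n/2+1). With n=7, r=2.87: V ≈ 7577.98.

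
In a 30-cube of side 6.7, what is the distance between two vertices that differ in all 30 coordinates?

Diagonal = √30 · 6.7 ≈ 36.6974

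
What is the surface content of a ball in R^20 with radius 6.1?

|∂B_20(6.1)| ≈ 4.30559e+14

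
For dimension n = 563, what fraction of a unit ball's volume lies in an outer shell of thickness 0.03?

1 - (1-0.03)^563 ≈ 0.9999999643 ≈ 99.999996%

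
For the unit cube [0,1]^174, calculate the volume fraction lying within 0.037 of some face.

Shell fraction = 1 - (1-0.074)^174 ≈ 0.9999984501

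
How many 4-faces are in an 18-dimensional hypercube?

Choose 4 of 18 axes to span the face (C(18,4) = 3060 ways), then fix each of the remaining 14 coordinates at one of its two extreme values (2^14 = 16384 ways): 3060·16384 = 50135040.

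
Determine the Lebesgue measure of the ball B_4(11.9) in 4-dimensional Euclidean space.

V_4(11.9) = π^(4/2) · (11.9)^4 / Γ(4/2 + 1) ≈ 98959.5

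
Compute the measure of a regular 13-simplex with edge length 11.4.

V = (11.4^13 / 13!) · √((13+1) / 2^13) ≈ 364.629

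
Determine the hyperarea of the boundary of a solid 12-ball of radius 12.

S = n·V_n(r)/r = 12·V_12(12)/12 (volume-to-surface relation), giving 61917364224·π^6/5 ≈ 1.19053e+13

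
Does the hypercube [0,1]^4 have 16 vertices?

True. The 4-cube has 2^4 = 16 vertices.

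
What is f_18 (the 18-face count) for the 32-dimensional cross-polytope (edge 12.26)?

f_18(32-orthoplex) = 2^19 · (32 choose 19) = 182123809996800.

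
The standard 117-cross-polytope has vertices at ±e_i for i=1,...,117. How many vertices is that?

Number of vertices = 2n = 234.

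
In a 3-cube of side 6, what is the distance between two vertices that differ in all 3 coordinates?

d = √(6² + 6² + ... + 6²) [3 terms] = √(3·6²) = 6√3 ≈ 10.3923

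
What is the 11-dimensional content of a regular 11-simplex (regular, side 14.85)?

For a regular n-simplex with edge a, V = (a^n / n!)·√((n+1)/2^n). With a=14.85, n=11: V ≈ 14851.2.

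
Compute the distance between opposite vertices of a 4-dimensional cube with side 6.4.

The space diagonal of an n-cube of side s is s√n. Here 6.4·√4 = 12.8.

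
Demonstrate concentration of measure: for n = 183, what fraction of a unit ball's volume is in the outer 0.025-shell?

1 - (1-0.025)^183 ≈ 0.990276 ≈ 99.03%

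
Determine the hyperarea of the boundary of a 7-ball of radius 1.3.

S = n·V_n(r)/r = 7·V_7(1.3)/1.3 (volume-to-surface relation), giving 159.639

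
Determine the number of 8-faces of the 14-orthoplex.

An n-cross-polytope has 2^(k+1)·C(n,k+1) k-faces. Here 2^9·C(14,9) = 512·2002 = 1025024.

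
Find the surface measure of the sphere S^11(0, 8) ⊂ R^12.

S_12(8) = 2·π^(12/2)·(8)^11 / Γ(12/2) = 2147483648·π^6/15 ≈ 1.37638e+11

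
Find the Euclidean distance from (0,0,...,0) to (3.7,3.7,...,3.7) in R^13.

d = √(3.7² + 3.7² + ... + 3.7²) [13 terms] = √(13·3.7²) = 3.7√13 ≈ 13.3405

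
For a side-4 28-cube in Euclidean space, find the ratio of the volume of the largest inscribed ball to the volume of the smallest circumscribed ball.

The radii are 4/2 and 4√28/2, so the volume ratio is (1/√28)^28 = 28^{-28/2} ≈ 5.49272e-21.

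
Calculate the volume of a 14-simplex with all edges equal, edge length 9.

V_14 = √(15) · 9^14 / (14! · 2^(14/2)) ≈ 7.94004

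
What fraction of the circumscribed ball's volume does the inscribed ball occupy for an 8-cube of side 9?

The radii are 9/2 and 9√8/2, so the volume ratio is (1/√8)^8 = 8^{-8/2} ≈ 0.000244141.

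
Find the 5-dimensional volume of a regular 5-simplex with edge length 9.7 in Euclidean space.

For a regular n-simplex with edge a, V = (a^n / n!)·√((n+1)/2^n). With a=9.7, n=5: V ≈ 309.869.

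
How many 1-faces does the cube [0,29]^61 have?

Each of the 2^61 = 2305843009213693952 vertices has degree 61; total edges = 61·2^61/2 = 70328211781017665536.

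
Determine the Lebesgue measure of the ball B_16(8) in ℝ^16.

Volume = π^{16/2}·(8)^16/Γ(9) = 2199023255552·π^8/315 ≈ 6.62397e+13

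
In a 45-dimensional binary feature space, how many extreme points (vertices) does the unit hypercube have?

Number of vertices = 2^45 = 35184372088832.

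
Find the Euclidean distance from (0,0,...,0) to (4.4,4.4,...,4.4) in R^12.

The space diagonal of an n-cube of side s is s√n. Here 4.4·√12 ≈ 15.242.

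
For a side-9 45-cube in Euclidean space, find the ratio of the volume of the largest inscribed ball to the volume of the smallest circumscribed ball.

Volume scales as r^n, and r_in/r_out = 1/√45, giving (1/√45)^45 ≈ 6.34919e-38.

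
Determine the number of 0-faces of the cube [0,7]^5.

f_0(5-cube) = (5 choose 0) · 2^5 = 32.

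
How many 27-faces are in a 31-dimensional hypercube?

Choose 27 of 31 axes to span the face (C(31,27) = 31465 ways), then fix each of the remaining 4 coordinates at one of its two extreme values (2^4 = 16 ways): 31465·16 = 503440.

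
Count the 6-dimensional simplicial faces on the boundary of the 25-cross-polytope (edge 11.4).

An n-cross-polytope has 2^(k+1)·C(n,k+1) k-faces. Here 2^7·C(25,7) = 128·480700 = 61529600.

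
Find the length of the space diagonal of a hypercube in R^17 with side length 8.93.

The space diagonal of an n-cube of side s is s√n. Here 8.93·√17 ≈ 36.8193.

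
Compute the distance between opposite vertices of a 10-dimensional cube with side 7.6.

Diagonal = √10 · 7.6 ≈ 24.0333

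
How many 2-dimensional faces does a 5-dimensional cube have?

Number of 2-faces = C(5,2) · 2^(5-2) = 10 · 8 = 80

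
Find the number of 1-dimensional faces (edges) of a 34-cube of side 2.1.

Each of the 2^34 = 17179869184 vertices has degree 34; total edges = 34·2^34/2 = 292057776128.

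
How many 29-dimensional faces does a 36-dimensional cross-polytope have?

Number of 29-faces = 2^(29+1) · C(36,29+1) = 1073741824 · 1947792 = 2091425734852608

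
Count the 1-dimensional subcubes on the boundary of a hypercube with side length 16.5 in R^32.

An n-cube has C(n,k)·2^(n-k) k-faces. Here C(32,1)·2^31 = 32·2147483648 = 68719476736.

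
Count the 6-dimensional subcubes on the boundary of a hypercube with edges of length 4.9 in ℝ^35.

An n-cube has C(n,k)·2^(n-k) k-faces. Here C(35,6)·2^29 = 1623160·536870912 = 871427389521920.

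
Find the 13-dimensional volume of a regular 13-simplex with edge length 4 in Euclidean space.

V = (4^13 / 13!) · √((13+1) / 2^13) ≈ 0.000445521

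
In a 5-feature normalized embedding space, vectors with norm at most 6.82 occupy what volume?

V_5(6.82) = π^(5/2) · (6.82)^5 / Γ(5/2 + 1) ≈ 77664.1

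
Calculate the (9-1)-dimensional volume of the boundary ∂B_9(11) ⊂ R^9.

The surface area of an n-ball is 2π^(n/2) r^(n-1) / Γ(n/2). For n=9, r=11: 6859484192·π^4/105 ≈ 6.36358e+09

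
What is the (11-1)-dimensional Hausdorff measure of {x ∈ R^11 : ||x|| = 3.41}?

|∂B_11(3.41)| ≈ 4.40597e+06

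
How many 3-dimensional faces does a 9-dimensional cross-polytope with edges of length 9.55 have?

Each 3-face is the convex hull of 4 vertices, one chosen as ±e_i from each of 4 distinct axes: 2^4·C(9,4) = 2016.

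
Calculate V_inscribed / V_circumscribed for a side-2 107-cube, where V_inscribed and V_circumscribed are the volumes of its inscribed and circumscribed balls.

V_in/V_out = n^(-n/2) = 107^(-107/2) ≈ 2.67897e-109.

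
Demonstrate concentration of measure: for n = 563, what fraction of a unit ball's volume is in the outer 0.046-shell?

1 - (1-0.046)^563 ≈ 1 - 3.06e-12 ≈ (100 - 3.06e-10)%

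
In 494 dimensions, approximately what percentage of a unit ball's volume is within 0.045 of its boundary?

1 - (1-0.045)^494 ≈ 1 - 1.323e-10 ≈ (100 - 1.32e-08)%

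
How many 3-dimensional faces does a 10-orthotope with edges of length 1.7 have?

An n-cube has C(n,k)·2^(n-k) k-faces. Here C(10,3)·2^7 = 120·128 = 15360.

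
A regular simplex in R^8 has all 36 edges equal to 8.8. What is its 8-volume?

Volume = 8.8^8 · √(9/2^8) / 8! ≈ 167.241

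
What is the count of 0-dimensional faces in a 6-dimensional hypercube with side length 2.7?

Choose 0 of 6 axes to span the face (C(6,0) = 1 way), then fix each of the remaining 6 coordinates at one of its two extreme values (2^6 = 64 ways): 1·64 = 64.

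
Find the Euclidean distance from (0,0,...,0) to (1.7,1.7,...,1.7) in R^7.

d = √(1.7² + 1.7² + ... + 1.7²) [7 terms] = √(7·1.7²) = 1.7√7 ≈ 4.49778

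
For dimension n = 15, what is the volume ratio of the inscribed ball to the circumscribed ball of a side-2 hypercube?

V_in/V_out = n^(-n/2) = 15^(-15/2) ≈ 1.51118e-09.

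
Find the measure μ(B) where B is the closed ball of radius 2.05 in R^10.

The n-ball volume is π^(n/2)·r^n/Γ(n/2+1). With n=10, r=2.05: V ≈ 3342.77.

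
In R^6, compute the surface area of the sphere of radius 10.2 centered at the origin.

The surface area of an n-ball is 2π^(n/2) r^(n-1) / Γ(n/2). For n=6, r=10.2: 3.42334e+06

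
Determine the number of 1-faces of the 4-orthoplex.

An n-cross-polytope has 2^(k+1)·C(n,k+1) k-faces. Here 2^2·C(4,2) = 4·6 = 24.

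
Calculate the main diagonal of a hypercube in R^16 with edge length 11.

||(11,11,...,11)|| = √(16)·11 = 44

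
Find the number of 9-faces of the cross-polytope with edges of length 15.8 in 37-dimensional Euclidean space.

An n-cross-polytope has 2^(k+1)·C(n,k+1) k-faces. Here 2^10·C(37,10) = 1024·348330136 = 356690059264.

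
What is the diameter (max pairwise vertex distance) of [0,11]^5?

The space diagonal of an n-cube of side s is s√n. Here 11·√5 ≈ 24.5967.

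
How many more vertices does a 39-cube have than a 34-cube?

The 39-cube has 2^39 = 549755813888 vertices. The 34-cube has 2^34 = 17179869184 vertices. Difference: 549755813888 - 17179869184 = 532575944704.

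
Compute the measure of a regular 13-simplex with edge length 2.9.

V_13 = √(14) · 2.9^13 / (13! · 2^(13/2)) ≈ 6.81181e-06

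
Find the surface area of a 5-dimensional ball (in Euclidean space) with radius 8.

|∂B_5(8)| = 32768·π^2/3 ≈ 107802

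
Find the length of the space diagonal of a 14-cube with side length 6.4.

||(6.4,6.4,...,6.4)|| = √(14)·6.4 ≈ 23.9466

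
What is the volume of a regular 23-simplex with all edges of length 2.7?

For a regular n-simplex with edge a, V = (a^n / n!)·√((n+1)/2^n). With a=2.7, n=23: V ≈ 5.45925e-16.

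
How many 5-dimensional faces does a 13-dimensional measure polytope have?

f_5(13-cube) = (13 choose 5) · 2^8 = 329472.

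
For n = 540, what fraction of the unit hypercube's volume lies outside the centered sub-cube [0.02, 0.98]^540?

1 - (1 - 2·0.02)^540 = 1 - 0.96^540 ≈ 1 - 2.67e-10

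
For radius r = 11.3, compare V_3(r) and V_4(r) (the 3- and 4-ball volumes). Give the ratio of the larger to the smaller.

V_3(11.3) ≈ 6043.99, V_4(11.3) ≈ 80460.6. The 4-ball is larger by a factor of 13.31.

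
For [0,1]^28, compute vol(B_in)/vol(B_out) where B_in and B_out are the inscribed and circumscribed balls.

Volume scales as r^n, and r_in/r_out = 1/√28, giving (1/√28)^28 ≈ 5.49272e-21.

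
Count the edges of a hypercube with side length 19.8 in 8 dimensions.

An n-cube has n·2^(n-1) edges. With n = 8: 8·128 = 1024.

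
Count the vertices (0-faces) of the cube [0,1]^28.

Number of vertices = 2^28 = 268435456.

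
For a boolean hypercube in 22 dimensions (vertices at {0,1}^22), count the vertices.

Number of vertices = 2^22 = 4194304.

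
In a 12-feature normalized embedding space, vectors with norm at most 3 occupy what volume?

Volume = π^{12/2}·(3)^12/Γ(7) = 59049·π^6/80 ≈ 709613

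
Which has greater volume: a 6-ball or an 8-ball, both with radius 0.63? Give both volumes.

V_6(0.63) ≈ 0.323104. V_8(0.63) ≈ 0.100719. The 6-ball is larger.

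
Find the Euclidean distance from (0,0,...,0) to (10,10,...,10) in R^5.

Diagonal = √5 · 10 ≈ 22.3607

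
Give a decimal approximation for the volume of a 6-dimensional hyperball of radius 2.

Volume = π^{6/2}·(2)^6/Γ(4) = 32·π^3/3 ≈ 330.734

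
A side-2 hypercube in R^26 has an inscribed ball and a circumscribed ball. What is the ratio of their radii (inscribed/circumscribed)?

r_in / r_out = (2/2) / (2√26/2) = 1/√26 ≈ 0.196116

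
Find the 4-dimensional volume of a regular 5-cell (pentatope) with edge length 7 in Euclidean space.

Volume = 7^4 · √(5/2^4) / 4! ≈ 55.925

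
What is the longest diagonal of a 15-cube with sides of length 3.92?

The space diagonal of an n-cube of side s is s√n. Here 3.92·√15 ≈ 15.1821.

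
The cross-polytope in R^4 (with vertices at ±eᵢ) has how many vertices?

An n-cross-polytope has 2n vertices; here n = 4, giving 8.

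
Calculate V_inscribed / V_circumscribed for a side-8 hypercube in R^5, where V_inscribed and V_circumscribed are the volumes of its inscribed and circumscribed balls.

V_in / V_out = (r_in/r_out)^5 = (1/√5)^5 = 5^(-5/2) ≈ 0.0178885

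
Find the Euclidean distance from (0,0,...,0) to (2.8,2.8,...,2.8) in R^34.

The space diagonal of an n-cube of side s is s√n. Here 2.8·√34 ≈ 16.3267.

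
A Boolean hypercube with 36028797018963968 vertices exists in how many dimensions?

n = log_2(36028797018963968) = 55.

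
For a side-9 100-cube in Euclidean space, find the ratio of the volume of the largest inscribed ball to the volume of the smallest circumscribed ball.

V_in/V_out = n^(-n/2) = 100^(-100/2) ≈ 1e-100.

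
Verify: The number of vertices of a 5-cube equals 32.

True. The 5-cube has 2^5 = 32 vertices.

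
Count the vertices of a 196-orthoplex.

The vertices are ±e_1, ..., ±e_196, so there are 2·196 = 392.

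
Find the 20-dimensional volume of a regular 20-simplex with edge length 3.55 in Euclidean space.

Volume = 3.55^20 · √(21/2^20) / 20! ≈ 1.85888e-10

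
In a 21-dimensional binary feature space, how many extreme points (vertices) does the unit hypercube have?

Number of vertices = 2^21 = 2097152.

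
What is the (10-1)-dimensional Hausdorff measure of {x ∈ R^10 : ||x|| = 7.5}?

S_10(7.5) = 2·π^(10/2)·(7.5)^9 / Γ(10/2) = 12814453125·π^5/2048 ≈ 1.91478e+09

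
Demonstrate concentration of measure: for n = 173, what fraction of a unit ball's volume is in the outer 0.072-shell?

1 - (1-0.072)^173 ≈ 0.9999975689 ≈ 99.999757%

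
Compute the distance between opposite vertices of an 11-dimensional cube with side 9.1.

d = √(9.1² + 9.1² + ... + 9.1²) [11 terms] = √(11·9.1²) = 9.1√11 ≈ 30.1813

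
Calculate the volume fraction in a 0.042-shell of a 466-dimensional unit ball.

Shell fraction = 1 - (1-0.042)^466 ≈ 0.9999999979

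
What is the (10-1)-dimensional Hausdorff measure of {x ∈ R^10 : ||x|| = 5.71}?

S_10(5.71) = 2·π^(10/2)·(5.71)^9 / Γ(10/2) ≈ 1.64548e+08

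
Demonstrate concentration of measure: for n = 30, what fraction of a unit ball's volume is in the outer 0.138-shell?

1 - (1-0.138)^30 ≈ 0.98838 ≈ 98.84%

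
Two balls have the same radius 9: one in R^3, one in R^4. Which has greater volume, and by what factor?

V_3(9) ≈ 3053.63, V_4(9) ≈ 32377.2. The 4-ball is larger by a factor of 10.6.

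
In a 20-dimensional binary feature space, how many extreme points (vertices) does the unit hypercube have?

Each vertex is a binary string of length 20, so there are 2^20 = 1048576.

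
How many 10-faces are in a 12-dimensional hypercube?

Number of 10-faces = C(12,10) · 2^(12-10) = 66 · 4 = 264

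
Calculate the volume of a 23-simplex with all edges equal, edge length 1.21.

Volume = 1.21^23 · √(24/2^23) / 23! ≈ 5.24602e-24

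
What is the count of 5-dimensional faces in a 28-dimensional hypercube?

An n-cube has C(n,k)·2^(n-k) k-faces. Here C(28,5)·2^23 = 98280·8388608 = 824432394240.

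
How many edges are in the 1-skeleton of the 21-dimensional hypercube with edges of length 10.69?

An n-cube has n·2^(n-1) edges. With n = 21: 21·1048576 = 22020096.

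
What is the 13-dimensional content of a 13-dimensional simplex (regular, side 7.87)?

V_13 = √(14) · 7.87^13 / (13! · 2^(13/2)) ≈ 2.94958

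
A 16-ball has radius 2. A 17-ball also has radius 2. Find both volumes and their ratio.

V_16(2) ≈ 15422.6. V_17(2) ≈ 18478.7. Ratio V_16/V_17 ≈ 0.8346.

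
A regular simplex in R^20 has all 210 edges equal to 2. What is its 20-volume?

For a regular n-simplex with edge a, V = (a^n / n!)·√((n+1)/2^n). With a=2, n=20: V ≈ 1.92879e-15.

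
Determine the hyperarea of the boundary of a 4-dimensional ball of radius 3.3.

S = n·V_n(r)/r = 4·V_4(3.3)/3.3 (volume-to-surface relation), giving 709.368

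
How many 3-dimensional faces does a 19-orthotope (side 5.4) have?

Choose 3 of 19 axes to span the face (C(19,3) = 969 ways), then fix each of the remaining 16 coordinates at one of its two extreme values (2^16 = 65536 ways): 969·65536 = 63504384.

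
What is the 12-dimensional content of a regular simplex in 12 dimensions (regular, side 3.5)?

Volume = 3.5^12 · √(13/2^12) / 12! ≈ 0.00039744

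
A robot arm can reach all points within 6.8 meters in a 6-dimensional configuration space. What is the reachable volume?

The n-ball volume is π^(n/2)·r^n/Γ(n/2+1). With n=6, r=6.8: V ≈ 510919.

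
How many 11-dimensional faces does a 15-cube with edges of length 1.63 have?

f_11(15-cube) = (15 choose 11) · 2^4 = 21840.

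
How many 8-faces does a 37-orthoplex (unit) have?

Each 8-face is the convex hull of 9 vertices, one chosen as ±e_i from each of 9 distinct axes: 2^9·C(37,9) = 63694653440.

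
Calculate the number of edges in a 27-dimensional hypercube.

The 27-cube has n·2^(n-1) = 27·2^26 = 27·67108864 = 1811939328 edges.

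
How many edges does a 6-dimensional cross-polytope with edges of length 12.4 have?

An n-cross-polytope has 2^(k+1)·C(n,k+1) k-faces. Here 2^2·C(6,2) = 4·15 = 60.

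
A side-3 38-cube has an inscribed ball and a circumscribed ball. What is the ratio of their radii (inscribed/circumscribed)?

For an n-cube of any side s, the inradius is s/2 and the circumradius is s√n/2, so the ratio is 1/√38 ≈ 0.162221.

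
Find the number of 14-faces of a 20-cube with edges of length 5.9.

Number of 14-faces = C(20,14) · 2^(20-14) = 38760 · 64 = 2480640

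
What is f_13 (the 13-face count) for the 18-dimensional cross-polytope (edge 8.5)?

f_13(18-orthoplex) = 2^14 · (18 choose 14) = 50135040.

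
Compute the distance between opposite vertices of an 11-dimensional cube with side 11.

||(11,11,...,11)|| = √(11)·11 ≈ 36.4829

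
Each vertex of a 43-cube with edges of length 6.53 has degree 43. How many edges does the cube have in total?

Each of the 2^43 = 8796093022208 vertices has degree 43; total edges = 43·2^43/2 = 189115999977472.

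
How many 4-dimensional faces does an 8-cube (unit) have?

An n-cube has C(n,k)·2^(n-k) k-faces. Here C(8,4)·2^4 = 70·16 = 1120.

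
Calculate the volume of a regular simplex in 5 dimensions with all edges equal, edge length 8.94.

V = (8.94^5 / 5!) · √((5+1) / 2^5) ≈ 206.066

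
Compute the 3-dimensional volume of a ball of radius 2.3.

Volume = π^{3/2}·(2.3)^3/Γ(5/2) ≈ 50.965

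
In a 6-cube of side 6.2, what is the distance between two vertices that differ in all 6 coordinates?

The space diagonal of an n-cube of side s is s√n. Here 6.2·√6 ≈ 15.1868.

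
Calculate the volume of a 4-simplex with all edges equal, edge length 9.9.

For a regular n-simplex with edge a, V = (a^n / n!)·√((n+1)/2^n). With a=9.9, n=4: V ≈ 223.746.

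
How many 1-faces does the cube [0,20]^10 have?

Number of 1-faces = C(10,1)·2^(10-1) = 10·512 = 5120.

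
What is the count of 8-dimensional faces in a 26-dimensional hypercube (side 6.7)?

An n-cube has C(n,k)·2^(n-k) k-faces. Here C(26,8)·2^18 = 1562275·262144 = 409541017600.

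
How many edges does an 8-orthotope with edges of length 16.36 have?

Each of the 2^8 = 256 vertices has degree 8; total edges = 8·2^8/2 = 1024.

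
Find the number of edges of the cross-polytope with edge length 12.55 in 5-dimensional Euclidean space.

f_1(5-orthoplex) = 2^2 · (5 choose 2) = 40.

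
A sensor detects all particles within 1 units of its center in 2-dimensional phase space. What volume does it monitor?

Volume = π^{2/2}·(1)^2/Γ(2) = π ≈ 3.14159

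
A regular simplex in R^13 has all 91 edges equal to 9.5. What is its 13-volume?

V_13 = √(14) · 9.5^13 / (13! · 2^(13/2)) ≈ 34.0797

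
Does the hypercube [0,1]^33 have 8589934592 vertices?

True. The 33-cube has 2^33 = 8589934592 vertices.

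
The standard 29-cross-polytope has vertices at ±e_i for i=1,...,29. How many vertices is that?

The vertices are ±e_1, ..., ±e_29, so there are 2·29 = 58.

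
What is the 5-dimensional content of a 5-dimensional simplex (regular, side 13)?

For a regular n-simplex with edge a, V = (a^n / n!)·√((n+1)/2^n). With a=13, n=5: V ≈ 1339.79.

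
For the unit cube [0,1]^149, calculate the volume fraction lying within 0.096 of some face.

Shell fraction = 1 - (1-0.192)^149 ≈ 1 - 1.601e-14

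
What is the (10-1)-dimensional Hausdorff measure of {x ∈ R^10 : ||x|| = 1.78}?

|∂B_10(1.78)| ≈ 4574.55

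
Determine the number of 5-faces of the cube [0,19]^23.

Choose 5 of 23 axes to span the face (C(23,5) = 33649 ways), then fix each of the remaining 18 coordinates at one of its two extreme values (2^18 = 262144 ways): 33649·262144 = 8820883456.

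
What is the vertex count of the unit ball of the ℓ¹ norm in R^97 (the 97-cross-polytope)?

Number of vertices = 2n = 194.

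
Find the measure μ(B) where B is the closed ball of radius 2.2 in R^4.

The n-ball volume is π^(n/2)·r^n/Γ(n/2+1). With n=4, r=2.2: V ≈ 115.601.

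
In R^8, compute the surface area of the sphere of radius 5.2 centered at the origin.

The surface area of an n-ball is 2π^(n/2) r^(n-1) / Γ(n/2). For n=8, r=5.2: 3.33812e+06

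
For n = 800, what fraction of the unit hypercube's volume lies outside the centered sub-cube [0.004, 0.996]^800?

Shell fraction = 1 - (1-0.008)^800 ≈ 0.998381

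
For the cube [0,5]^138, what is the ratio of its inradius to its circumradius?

r_in / r_out = (5/2) / (5√138/2) = 1/√138 ≈ 0.0851257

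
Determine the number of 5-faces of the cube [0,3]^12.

Choose 5 of 12 axes to span the face (C(12,5) = 792 ways), then fix each of the remaining 7 coordinates at one of its two extreme values (2^7 = 128 ways): 792·128 = 101376.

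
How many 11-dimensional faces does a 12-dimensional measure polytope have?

f_11(12-cube) = (12 choose 11) · 2^1 = 24.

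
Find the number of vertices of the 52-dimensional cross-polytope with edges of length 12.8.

The vertices are ±e_1, ..., ±e_52, so there are 2·52 = 104.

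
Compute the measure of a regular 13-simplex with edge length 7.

V_13 = √(14) · 7^13 / (13! · 2^(13/2)) ≈ 0.643225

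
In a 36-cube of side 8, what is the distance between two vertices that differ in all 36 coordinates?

The space diagonal of an n-cube of side s is s√n. Here 8·√36 = 48.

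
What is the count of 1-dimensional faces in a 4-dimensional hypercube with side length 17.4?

Number of 1-faces = C(4,1) · 2^(4-1) = 4 · 8 = 32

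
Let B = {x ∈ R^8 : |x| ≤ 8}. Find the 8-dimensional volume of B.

The n-ball volume is π^(n/2)·r^n/Γ(n/2+1). With n=8, r=8: V = 2097152·π^4/3 ≈ 6.80939e+07.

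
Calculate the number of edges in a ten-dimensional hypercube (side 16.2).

An n-cube has n·2^(n-1) edges. With n = 10: 10·512 = 5120.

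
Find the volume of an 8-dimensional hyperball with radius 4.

V_8(4) = π^(8/2) · (4)^8 / Γ(8/2 + 1) = 8192·π^4/3 ≈ 265992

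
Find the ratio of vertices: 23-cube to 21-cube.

The 23-cube has 2^23 = 8388608 vertices. The 21-cube has 2^21 = 2097152 vertices. Ratio: 8388608/2097152 = 4.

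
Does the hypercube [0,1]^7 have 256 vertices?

False. The 7-cube has 2^7 = 128 vertices.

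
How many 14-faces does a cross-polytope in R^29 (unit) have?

Each 14-face is the convex hull of 15 vertices, one chosen as ±e_i from each of 15 distinct axes: 2^15·C(29,15) = 2541445447680.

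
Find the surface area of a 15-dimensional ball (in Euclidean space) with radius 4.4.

S_15(4.4) = 2·π^(15/2)·(4.4)^14 / Γ(15/2) ≈ 5.83255e+09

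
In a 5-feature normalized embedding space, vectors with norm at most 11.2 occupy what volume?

V_5(11.2) = π^(5/2) · (11.2)^5 / Γ(5/2 + 1) ≈ 927659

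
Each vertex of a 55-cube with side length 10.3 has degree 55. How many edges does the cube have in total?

An n-cube has n·2^(n-1) edges. With n = 55: 55·18014398509481984 = 990791918021509120.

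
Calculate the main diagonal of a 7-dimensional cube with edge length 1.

d = √(1² + 1² + ... + 1²) [7 terms] = √(7·1²) = 1√7 ≈ 2.64575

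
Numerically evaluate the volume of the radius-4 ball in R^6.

V = 2048·π^3/3 ≈ 21167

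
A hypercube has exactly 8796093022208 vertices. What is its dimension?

n = log_2(8796093022208) = 43.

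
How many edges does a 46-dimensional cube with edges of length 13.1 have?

The 46-cube has n·2^(n-1) = 46·2^45 = 46·35184372088832 = 1618481116086272 edges.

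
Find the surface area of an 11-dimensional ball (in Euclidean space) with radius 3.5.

S_11(3.5) = 2·π^(11/2)·(3.5)^10 / Γ(11/2) = 40353607·π^5/2160 ≈ 5.71713e+06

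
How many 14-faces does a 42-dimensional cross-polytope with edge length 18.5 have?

f_14(42-orthoplex) = 2^15 · (42 choose 15) = 3233298108121088.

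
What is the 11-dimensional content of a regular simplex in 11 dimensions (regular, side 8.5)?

For a regular n-simplex with edge a, V = (a^n / n!)·√((n+1)/2^n). With a=8.5, n=11: V ≈ 32.0906.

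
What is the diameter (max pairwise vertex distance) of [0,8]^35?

Diagonal = √35 · 8 ≈ 47.3286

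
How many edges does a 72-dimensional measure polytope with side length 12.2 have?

The 72-cube has n·2^(n-1) = 72·2^71 = 72·2361183241434822606848 = 170005193383307227693056 edges.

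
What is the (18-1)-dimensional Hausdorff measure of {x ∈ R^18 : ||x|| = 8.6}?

|∂B_18(8.6)| ≈ 1.1385e+16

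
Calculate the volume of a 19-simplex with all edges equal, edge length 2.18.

V = (2.18^19 / 19!) · √((19+1) / 2^19) ≈ 1.3687e-13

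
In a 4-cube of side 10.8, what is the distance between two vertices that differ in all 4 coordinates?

||(10.8,10.8,...,10.8)|| = √(4)·10.8 = 21.6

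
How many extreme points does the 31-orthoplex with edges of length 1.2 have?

Number of vertices = 2n = 62.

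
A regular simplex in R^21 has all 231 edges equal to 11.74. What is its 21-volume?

For a regular n-simplex with edge a, V = (a^n / n!)·√((n+1)/2^n). With a=11.74, n=21: V ≈ 1.84112.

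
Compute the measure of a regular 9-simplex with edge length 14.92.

Volume = 14.92^9 · √(10/2^9) / 9! ≈ 14109.8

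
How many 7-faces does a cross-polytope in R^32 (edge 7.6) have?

Number of 7-faces = 2^(7+1) · C(32,7+1) = 256 · 10518300 = 2692684800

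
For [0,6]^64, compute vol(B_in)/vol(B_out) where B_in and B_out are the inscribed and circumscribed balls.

V_in / V_out = (r_in/r_out)^64 = (1/√64)^64 = 64^(-64/2) ≈ 1.59309e-58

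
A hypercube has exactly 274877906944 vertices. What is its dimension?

n = log_2(274877906944) = 38.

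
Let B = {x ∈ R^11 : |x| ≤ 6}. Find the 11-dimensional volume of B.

The n-ball volume is π^(n/2)·r^n/Γ(n/2+1). With n=11, r=6: V = 859963392·π^5/385 ≈ 6.83547e+08.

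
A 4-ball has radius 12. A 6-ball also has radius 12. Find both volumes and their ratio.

V_4(12) ≈ 102328. V_6(12) ≈ 1.54307e+07. Ratio V_4/V_6 ≈ 0.006631.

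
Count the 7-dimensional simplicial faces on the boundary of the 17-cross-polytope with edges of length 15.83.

Number of 7-faces = 2^(7+1) · C(17,7+1) = 256 · 24310 = 6223360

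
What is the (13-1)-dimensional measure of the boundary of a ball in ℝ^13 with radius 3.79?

|∂B_13(3.79)| ≈ 1.03981e+08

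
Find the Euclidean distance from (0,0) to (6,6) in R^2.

The space diagonal of an n-cube of side s is s√n. Here 6·√2 ≈ 8.48528.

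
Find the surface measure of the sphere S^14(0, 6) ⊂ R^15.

The surface area of an n-ball is 2π^(n/2) r^(n-1) / Γ(n/2). For n=15, r=6: 743008370688·π^7/5005 ≈ 4.48372e+11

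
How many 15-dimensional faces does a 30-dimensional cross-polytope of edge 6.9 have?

f_15(30-orthoplex) = 2^16 · (30 choose 16) = 9530420428800.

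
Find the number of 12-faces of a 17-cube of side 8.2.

An n-cube has C(n,k)·2^(n-k) k-faces. Here C(17,12)·2^5 = 6188·32 = 198016.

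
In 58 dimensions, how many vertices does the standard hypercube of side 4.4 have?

Number of vertices = 2^58 = 288230376151711744.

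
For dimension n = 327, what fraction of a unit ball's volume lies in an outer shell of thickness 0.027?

1 - (1-0.027)^327 ≈ 0.99987 ≈ 99.9870%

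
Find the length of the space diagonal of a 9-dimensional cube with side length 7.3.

The space diagonal of an n-cube of side s is s√n. Here 7.3·√9 = 21.9.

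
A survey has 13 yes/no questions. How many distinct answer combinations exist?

The 13-cube has 2^13 = 8192 vertices.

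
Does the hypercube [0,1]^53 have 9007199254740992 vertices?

True. The 53-cube has 2^53 = 9007199254740992 vertices.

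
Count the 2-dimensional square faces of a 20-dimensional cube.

Number of 2-faces = C(20,2) · 2^(20-2) = 190 · 262144 = 49807360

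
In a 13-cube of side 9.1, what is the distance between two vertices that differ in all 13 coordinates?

||(9.1,9.1,...,9.1)|| = √(13)·9.1 ≈ 32.8105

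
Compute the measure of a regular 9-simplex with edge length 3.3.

For a regular n-simplex with edge a, V = (a^n / n!)·√((n+1)/2^n). With a=3.3, n=9: V ≈ 0.0178742.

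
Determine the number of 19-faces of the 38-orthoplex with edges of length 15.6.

Each 19-face is the convex hull of 20 vertices, one chosen as ±e_i from each of 20 distinct axes: 2^20·C(38,20) = 35209085567631360.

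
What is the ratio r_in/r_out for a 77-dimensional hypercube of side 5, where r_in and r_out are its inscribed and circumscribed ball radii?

r_in / r_out = (5/2) / (5√77/2) = 1/√77 ≈ 0.113961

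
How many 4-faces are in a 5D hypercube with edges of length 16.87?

f_4(5-cube) = (5 choose 4) · 2^1 = 10.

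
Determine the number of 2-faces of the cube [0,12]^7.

Number of 2-faces = C(7,2) · 2^(7-2) = 21 · 32 = 672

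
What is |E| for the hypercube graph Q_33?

An n-cube has n·2^(n-1) edges. With n = 33: 33·4294967296 = 141733920768.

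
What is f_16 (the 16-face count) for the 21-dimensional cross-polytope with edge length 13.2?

An n-cross-polytope has 2^(k+1)·C(n,k+1) k-faces. Here 2^17·C(21,17) = 131072·5985 = 784465920.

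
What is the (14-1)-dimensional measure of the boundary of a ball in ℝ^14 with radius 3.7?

S_14(3.7) = 2·π^(14/2)·(3.7)^13 / Γ(14/2) ≈ 2.04347e+08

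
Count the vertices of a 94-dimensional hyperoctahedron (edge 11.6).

An n-cross-polytope has 2n vertices; here n = 94, giving 188.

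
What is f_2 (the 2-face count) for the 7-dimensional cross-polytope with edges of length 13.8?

An n-cross-polytope has 2^(k+1)·C(n,k+1) k-faces. Here 2^3·C(7,3) = 8·35 = 280.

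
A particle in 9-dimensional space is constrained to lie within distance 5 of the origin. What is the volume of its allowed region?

The n-ball volume is π^(n/2)·r^n/Γ(n/2+1). With n=9, r=5: V = 12500000·π^4/189 ≈ 6.4424e+06.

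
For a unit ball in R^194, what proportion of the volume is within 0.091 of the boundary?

V(inner)/V(outer) = ((1-0.091)/1)^194 ≈ 9.149e-09, so the shell fraction is 0.9999999909.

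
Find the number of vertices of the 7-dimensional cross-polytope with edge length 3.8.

Number of vertices = 2n = 14.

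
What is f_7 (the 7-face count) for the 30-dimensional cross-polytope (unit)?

f_7(30-orthoplex) = 2^8 · (30 choose 8) = 1498348800.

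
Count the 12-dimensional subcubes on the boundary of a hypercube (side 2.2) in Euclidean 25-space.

f_12(25-cube) = (25 choose 12) · 2^13 = 42600857600.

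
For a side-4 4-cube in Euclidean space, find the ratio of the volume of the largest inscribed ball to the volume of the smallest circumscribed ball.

Volume scales as r^n, and r_in/r_out = 1/√4, giving (1/√4)^4 ≈ 0.0625.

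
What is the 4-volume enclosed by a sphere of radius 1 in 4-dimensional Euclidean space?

V_4(1) = π^(4/2) · (1)^4 / Γ(4/2 + 1) = π^2/2 ≈ 4.9348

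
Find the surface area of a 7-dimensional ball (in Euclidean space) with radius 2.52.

The surface area of an n-ball is 2π^(n/2) r^(n-1) / Γ(n/2). For n=7, r=2.52: 8469.96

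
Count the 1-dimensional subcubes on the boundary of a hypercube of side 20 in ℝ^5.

Number of 1-faces = C(5,1) · 2^(5-1) = 5 · 16 = 80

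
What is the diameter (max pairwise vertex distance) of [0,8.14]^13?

||(8.14,8.14,...,8.14)|| = √(13)·8.14 ≈ 29.3492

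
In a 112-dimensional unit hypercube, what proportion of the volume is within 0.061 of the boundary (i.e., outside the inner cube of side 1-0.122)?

The inner cube has side 1-2·0.061 = 0.878 and volume (0.878)^112 ≈ 4.692e-07, so the shell holds 0.9999995308 of the volume.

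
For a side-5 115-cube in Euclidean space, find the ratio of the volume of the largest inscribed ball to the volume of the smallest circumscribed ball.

V_in / V_out = (r_in/r_out)^115 = (1/√115)^115 = 115^(-115/2) ≈ 3.235e-119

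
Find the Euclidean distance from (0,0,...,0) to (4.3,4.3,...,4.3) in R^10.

The space diagonal of an n-cube of side s is s√n. Here 4.3·√10 ≈ 13.5978.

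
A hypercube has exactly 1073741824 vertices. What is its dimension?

The n-cube has 2^n vertices, and 1073741824 = 2^30, so n = 30.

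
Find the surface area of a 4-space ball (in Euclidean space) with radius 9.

S_4(9) = 2·π^(4/2)·(9)^3 / Γ(4/2) = 1458·π^2 ≈ 14389.9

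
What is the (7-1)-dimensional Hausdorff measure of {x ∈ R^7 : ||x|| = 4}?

The surface area of an n-ball is 2π^(n/2) r^(n-1) / Γ(n/2). For n=7, r=4: 65536·π^3/15 ≈ 135468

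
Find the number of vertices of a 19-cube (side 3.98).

An n-cube has 2^n vertices; for n = 19 that is 2^19 = 524288.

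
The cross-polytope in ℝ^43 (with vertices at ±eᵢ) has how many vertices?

Number of vertices = 2n = 86.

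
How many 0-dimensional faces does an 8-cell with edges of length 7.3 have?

Number of 0-faces = C(4,0) · 2^(4-0) = 1 · 16 = 16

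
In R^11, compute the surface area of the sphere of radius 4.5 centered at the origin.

|∂B_11(4.5)| = 129140163·π^5/560 ≈ 7.05704e+07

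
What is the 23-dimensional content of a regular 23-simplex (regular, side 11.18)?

V = (11.18^23 / 23!) · √((23+1) / 2^23) ≈ 0.0850996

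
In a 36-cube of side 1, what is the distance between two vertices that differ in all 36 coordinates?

||(1,1,...,1)|| = √(36)·1 = 6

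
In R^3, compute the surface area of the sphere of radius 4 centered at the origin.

The surface area of an n-ball is 2π^(n/2) r^(n-1) / Γ(n/2). For n=3, r=4: 4πr² = 4π·(4)² ≈ 201.062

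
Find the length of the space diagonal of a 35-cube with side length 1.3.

Diagonal = √35 · 1.3 ≈ 7.6909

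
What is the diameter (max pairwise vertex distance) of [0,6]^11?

Diagonal = √11 · 6 ≈ 19.8997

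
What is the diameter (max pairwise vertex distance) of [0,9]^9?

||(9,9,...,9)|| = √(9)·9 = 27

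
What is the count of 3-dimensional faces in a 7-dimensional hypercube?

Number of 3-faces = C(7,3) · 2^(7-3) = 35 · 16 = 560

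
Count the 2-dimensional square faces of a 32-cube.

f_2(32-cube) = (32 choose 2) · 2^30 = 532575944704.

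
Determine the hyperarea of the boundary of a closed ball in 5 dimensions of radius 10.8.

The surface area of an n-ball is 2π^(n/2) r^(n-1) / Γ(n/2). For n=5, r=10.8: 358066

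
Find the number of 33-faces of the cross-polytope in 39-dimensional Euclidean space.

An n-cross-polytope has 2^(k+1)·C(n,k+1) k-faces. Here 2^34·C(39,34) = 17179869184·575757 = 9891429941772288.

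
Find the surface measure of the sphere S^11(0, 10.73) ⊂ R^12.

The surface area of an n-ball is 2π^(n/2) r^(n-1) / Γ(n/2). For n=12, r=10.73: 3.47812e+12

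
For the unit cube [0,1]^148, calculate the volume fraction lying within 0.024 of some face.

Shell fraction = 1 - (1-0.048)^148 ≈ 0.999311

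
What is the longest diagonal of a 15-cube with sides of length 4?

Diagonal = √15 · 4 ≈ 15.4919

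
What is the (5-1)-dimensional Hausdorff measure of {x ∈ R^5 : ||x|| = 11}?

The surface area of an n-ball is 2π^(n/2) r^(n-1) / Γ(n/2). For n=5, r=11: 117128·π^2/3 ≈ 385336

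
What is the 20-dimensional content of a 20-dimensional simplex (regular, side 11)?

For a regular n-simplex with edge a, V = (a^n / n!)·√((n+1)/2^n). With a=11, n=20: V ≈ 1.23748.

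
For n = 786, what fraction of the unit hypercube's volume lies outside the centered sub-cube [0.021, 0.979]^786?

1 - (1 - 2·0.021)^786 = 1 - 0.958^786 ≈ 1 - 2.256e-15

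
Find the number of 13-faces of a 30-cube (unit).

f_13(30-cube) = (30 choose 13) · 2^17 = 15697163059200.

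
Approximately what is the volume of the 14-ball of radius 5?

V_14(5) = π^(14/2) · (5)^14 / Γ(14/2 + 1) = 1220703125·π^7/1008 ≈ 3.65762e+09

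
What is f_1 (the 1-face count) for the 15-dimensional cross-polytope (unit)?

f_1(15-orthoplex) = 2^2 · (15 choose 2) = 420.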